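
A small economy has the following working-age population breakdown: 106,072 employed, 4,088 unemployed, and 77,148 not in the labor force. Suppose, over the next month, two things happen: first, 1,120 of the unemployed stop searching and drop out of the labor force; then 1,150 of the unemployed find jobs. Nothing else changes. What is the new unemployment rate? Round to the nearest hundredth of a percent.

Initially, labor force = 106,072 + 4,088 = 110,160, so u = 4,088/110,160 = 3.71%.
After the first change, unemployed and labor force both fall by 1,120 → E = 106,072, U = 2,968, labor force = 109,040.
After the second change, unemployed falls and employed rises by 1,150; labor force unchanged → E = 107,222, U = 1,818, labor force = 109,040.
New unemployment rate = 1,818 / 109,040 = 1.67%.

New unemployment rate ≈ 1.67%.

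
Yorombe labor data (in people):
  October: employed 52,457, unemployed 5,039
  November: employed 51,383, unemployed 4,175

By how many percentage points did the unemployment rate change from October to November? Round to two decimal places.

The unemployment rate changed by −1.25 percentage points.

October: labor force = 52,457 + 5,039 = 57,496; u = 5,039/57,496 = 8.76%.
November: labor force = 51,383 + 4,175 = 55,558; u = 4,175/55,558 = 7.51%.
Change = 7.51% − 8.76% = −1.25 pp.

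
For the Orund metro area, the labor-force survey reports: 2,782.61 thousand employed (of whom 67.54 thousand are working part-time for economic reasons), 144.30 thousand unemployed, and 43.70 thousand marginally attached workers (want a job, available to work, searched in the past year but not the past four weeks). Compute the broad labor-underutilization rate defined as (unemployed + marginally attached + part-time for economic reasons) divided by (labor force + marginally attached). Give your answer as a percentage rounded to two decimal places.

Labor force = 2,782.61 + 144.30 = 2,926.91 thousand.
Numerator = 144.30 + 43.70 + 67.54 = 255.54 thousand.
Denominator = 2,926.91 + 43.70 = 2,970.61 thousand.
Broad rate = 255.54 / 2,970.61 = 8.60%.

Broad underutilization rate ≈ 8.60%.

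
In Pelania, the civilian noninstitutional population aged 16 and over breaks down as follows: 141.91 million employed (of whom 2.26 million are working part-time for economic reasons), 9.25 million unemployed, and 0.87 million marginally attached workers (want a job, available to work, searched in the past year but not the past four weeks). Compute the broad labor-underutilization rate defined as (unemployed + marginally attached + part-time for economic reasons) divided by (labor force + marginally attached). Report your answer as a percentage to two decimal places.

Labor force = 141.91 + 9.25 = 151.16 million.
Numerator = 9.25 + 0.87 + 2.26 = 12.38 million.
Denominator = 151.16 + 0.87 = 152.03 million.
Broad rate = 12.38 / 152.03 = 8.14%.

Broad underutilization rate ≈ 8.14%.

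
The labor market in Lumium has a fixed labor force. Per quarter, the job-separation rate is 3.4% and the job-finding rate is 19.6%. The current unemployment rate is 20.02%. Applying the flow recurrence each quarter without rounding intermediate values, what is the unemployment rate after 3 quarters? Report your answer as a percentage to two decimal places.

Unemployment rate after three quarters ≈ 17.17%.

With a fixed labor force, u_{t+1} = u_t + s·(1−u_t) − f·u_t = u_t·(1−s−f) + s.
Here 1−s−f = 0.770 and s = 0.034.
u_1 = 0.200200 × 0.770 + 0.034 = 0.188154.
u_2 = 0.188154 × 0.770 + 0.034 = 0.178879.
u_3 = 0.178879 × 0.770 + 0.034 = 0.171737.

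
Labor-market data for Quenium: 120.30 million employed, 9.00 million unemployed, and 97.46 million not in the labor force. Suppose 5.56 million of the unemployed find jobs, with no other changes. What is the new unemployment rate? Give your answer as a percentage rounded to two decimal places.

New unemployment rate ≈ 2.66%.

Initially, labor force = 120.30 + 9.00 = 129.30 million, so u = 9.00/129.30 = 6.96%.
After the change, unemployed falls and employed rises by 5.56; labor force unchanged → E = 125.86, U = 3.44, labor force = 129.30 million.
New unemployment rate = 3.44 / 129.30 = 2.66%.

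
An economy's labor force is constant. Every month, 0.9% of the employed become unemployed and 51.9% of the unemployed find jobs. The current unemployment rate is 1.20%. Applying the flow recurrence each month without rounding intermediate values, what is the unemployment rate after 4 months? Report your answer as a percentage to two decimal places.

With a fixed labor force, u_{t+1} = u_t + s·(1−u_t) − f·u_t = u_t·(1−s−f) + s.
Here 1−s−f = 0.472 and s = 0.009.
u_1 = 0.012000 × 0.472 + 0.009 = 0.014664.
u_2 = 0.014664 × 0.472 + 0.009 = 0.015921.
u_3 = 0.015921 × 0.472 + 0.009 = 0.016515.
u_4 = 0.016515 × 0.472 + 0.009 = 0.016795.

Unemployment rate after four months ≈ 1.68%.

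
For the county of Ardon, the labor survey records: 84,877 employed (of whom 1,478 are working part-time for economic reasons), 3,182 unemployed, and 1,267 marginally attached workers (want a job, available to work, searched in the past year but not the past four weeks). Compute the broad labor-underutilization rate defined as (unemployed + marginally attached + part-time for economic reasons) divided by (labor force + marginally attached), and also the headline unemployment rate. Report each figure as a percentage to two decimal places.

Labor force = 84,877 + 3,182 = 88,059.
Numerator = 3,182 + 1,267 + 1,478 = 5,927.
Denominator = 88,059 + 1,267 = 89,326.
Broad rate = 5,927 / 89,326 = 6.64%.
Headline unemployment rate = 3,182 / 88,059 = 3.61%.

Broad underutilization rate ≈ 6.64%; headline unemployment rate ≈ 3.61%.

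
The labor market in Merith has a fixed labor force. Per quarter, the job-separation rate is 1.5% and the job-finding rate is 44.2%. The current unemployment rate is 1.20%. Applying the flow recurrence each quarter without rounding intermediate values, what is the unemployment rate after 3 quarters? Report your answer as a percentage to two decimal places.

With a fixed labor force, u_{t+1} = u_t + s·(1−u_t) − f·u_t = u_t·(1−s−f) + s.
Here 1−s−f = 0.543 and s = 0.015.
u_1 = 0.012000 × 0.543 + 0.015 = 0.021516.
u_2 = 0.021516 × 0.543 + 0.015 = 0.026683.
u_3 = 0.026683 × 0.543 + 0.015 = 0.029489.

Unemployment rate after three quarters ≈ 2.95%.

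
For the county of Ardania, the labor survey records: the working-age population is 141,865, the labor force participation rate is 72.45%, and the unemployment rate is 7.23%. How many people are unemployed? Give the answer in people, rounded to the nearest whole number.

Labor force = 0.7245 × 141,865 = 102,781.
Unemployed = 0.0723 × 102,781 ≈ 7,431.

About 7,431 are unemployed.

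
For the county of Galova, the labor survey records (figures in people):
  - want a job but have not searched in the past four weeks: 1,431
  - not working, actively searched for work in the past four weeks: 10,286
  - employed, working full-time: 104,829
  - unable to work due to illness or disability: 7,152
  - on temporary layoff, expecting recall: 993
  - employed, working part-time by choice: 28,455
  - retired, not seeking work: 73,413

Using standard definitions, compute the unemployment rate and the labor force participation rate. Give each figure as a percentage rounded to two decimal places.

Unemployment rate ≈ 7.80%; labor force participation rate ≈ 63.81%.

Employed = 104,829 + 28,455 = 133,284.
Unemployed = 10,286 + 993 = 11,279 (jobless and actively searching, or on temporary layoff).
Labor force = 133,284 + 11,279 = 144,563.
Not in labor force = 1,431 + 7,152 + 73,413 = 81,996 (those not working and not actively searching are outside the labor force — including those who want a job but have given up searching).
Civilian working-age population = 144,563 + 81,996 = 226,559.
Unemployment rate = 11,279 / 144,563 = 7.80%.
Labor force participation rate = 144,563 / 226,559 = 63.81%.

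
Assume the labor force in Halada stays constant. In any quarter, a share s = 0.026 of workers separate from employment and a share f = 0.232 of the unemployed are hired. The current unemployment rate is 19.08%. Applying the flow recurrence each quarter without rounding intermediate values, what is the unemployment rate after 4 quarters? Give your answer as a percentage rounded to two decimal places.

Unemployment rate after four quarters ≈ 12.81%.

With a fixed labor force, u_{t+1} = u_t + s·(1−u_t) − f·u_t = u_t·(1−s−f) + s.
Here 1−s−f = 0.742 and s = 0.026.
u_1 = 0.190800 × 0.742 + 0.026 = 0.167574.
u_2 = 0.167574 × 0.742 + 0.026 = 0.150340.
u_3 = 0.150340 × 0.742 + 0.026 = 0.137552.
u_4 = 0.137552 × 0.742 + 0.026 = 0.128064.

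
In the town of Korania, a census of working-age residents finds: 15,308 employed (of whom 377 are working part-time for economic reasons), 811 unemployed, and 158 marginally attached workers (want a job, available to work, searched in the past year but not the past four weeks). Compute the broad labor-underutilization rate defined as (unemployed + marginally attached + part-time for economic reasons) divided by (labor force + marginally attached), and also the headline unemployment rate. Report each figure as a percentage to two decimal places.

Labor force = 15,308 + 811 = 16,119.
Numerator = 811 + 158 + 377 = 1,346.
Denominator = 16,119 + 158 = 16,277.
Broad rate = 1,346 / 16,277 = 8.27%.
Headline unemployment rate = 811 / 16,119 = 5.03%.

Broad underutilization rate ≈ 8.27%; headline unemployment rate ≈ 5.03%.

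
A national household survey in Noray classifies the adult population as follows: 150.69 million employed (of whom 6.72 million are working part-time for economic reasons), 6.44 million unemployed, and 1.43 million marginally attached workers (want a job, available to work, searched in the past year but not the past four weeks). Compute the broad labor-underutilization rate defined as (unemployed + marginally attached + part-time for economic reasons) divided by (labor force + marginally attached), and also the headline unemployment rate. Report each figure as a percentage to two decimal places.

Labor force = 150.69 + 6.44 = 157.13 million.
Numerator = 6.44 + 1.43 + 6.72 = 14.59 million.
Denominator = 157.13 + 1.43 = 158.56 million.
Broad rate = 14.59 / 158.56 = 9.20%.
Headline unemployment rate = 6.44 / 157.13 = 4.10%.

Broad underutilization rate ≈ 9.20%; headline unemployment rate ≈ 4.10%.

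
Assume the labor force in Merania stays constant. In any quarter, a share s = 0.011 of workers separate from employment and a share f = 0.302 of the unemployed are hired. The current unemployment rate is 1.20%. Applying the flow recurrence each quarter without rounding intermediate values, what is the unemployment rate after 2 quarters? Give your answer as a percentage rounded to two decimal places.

With a fixed labor force, u_{t+1} = u_t + s·(1−u_t) − f·u_t = u_t·(1−s−f) + s.
Here 1−s−f = 0.687 and s = 0.011.
u_1 = 0.012000 × 0.687 + 0.011 = 0.019244.
u_2 = 0.019244 × 0.687 + 0.011 = 0.024221.

Unemployment rate after two quarters ≈ 2.42%.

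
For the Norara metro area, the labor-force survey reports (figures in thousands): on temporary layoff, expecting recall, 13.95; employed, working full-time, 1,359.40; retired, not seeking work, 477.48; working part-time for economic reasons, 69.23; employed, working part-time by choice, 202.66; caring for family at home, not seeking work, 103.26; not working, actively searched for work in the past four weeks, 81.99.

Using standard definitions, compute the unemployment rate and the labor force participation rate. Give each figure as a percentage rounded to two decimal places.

Unemployment rate ≈ 5.55%; labor force participation rate ≈ 74.84%.

Employed = 1,359.40 + 69.23 + 202.66 = 1,631.29 thousand (anyone who worked, including part-time for economic reasons, counts as employed).
Unemployed = 13.95 + 81.99 = 95.94 thousand (jobless and actively searching, or on temporary layoff).
Labor force = 1,631.29 + 95.94 = 1,727.23 thousand.
Not in labor force = 477.48 + 103.26 = 580.74 thousand (those not working and not actively searching are outside the labor force).
Civilian working-age population = 1,727.23 + 580.74 = 2,307.97 thousand.
Unemployment rate = 95.94 / 1,727.23 = 5.55%.
Labor force participation rate = 1,727.23 / 2,307.97 = 74.84%.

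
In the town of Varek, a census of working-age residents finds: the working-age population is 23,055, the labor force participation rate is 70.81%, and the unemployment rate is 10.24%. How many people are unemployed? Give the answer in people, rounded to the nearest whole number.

Labor force = 0.7081 × 23,055 = 16,325.
Unemployed = 0.1024 × 16,325 ≈ 1,672.

About 1,672 are unemployed.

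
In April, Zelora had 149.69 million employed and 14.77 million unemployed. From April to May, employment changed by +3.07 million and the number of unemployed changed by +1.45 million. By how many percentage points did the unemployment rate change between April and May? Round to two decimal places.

April: labor force = 149.69 + 14.77 = 164.46; u = 14.77/164.46 = 8.98%.
May: labor force = 152.76 + 16.22 = 168.98; u = 16.22/168.98 = 9.60%.
Change = 9.60% − 8.98% = +0.62 pp.

The unemployment rate changed by +0.62 percentage points.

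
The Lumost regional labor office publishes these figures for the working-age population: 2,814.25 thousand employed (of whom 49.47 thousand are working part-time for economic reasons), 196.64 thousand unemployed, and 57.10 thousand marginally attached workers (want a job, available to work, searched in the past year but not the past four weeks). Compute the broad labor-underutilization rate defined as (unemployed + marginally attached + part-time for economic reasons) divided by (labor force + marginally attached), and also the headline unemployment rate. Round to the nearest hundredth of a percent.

Labor force = 2,814.25 + 196.64 = 3,010.89 thousand.
Numerator = 196.64 + 57.10 + 49.47 = 303.21 thousand.
Denominator = 3,010.89 + 57.10 = 3,067.99 thousand.
Broad rate = 303.21 / 3,067.99 = 9.88%.
Headline unemployment rate = 196.64 / 3,010.89 = 6.53%.

Broad underutilization rate ≈ 9.88%; headline unemployment rate ≈ 6.53%.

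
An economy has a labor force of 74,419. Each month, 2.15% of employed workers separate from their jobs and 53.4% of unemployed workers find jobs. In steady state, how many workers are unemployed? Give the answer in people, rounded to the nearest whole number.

Steady-state unemployment rate u* = s/(s+f) = 2.15/(2.15+53.4) = 0.038704.
Unemployed = u* × labor force = 0.038704 × 74,419 ≈ 2,880.

About 2,880 are unemployed in steady state.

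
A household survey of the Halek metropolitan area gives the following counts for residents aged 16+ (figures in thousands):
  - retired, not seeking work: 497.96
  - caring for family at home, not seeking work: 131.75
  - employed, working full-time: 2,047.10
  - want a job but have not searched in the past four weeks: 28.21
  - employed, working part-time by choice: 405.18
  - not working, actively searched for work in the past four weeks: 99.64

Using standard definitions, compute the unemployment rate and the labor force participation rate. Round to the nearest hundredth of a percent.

Employed = 2,047.10 + 405.18 = 2,452.28 thousand.
Unemployed = 99.64 thousand.
Labor force = 2,452.28 + 99.64 = 2,551.92 thousand.
Not in labor force = 497.96 + 131.75 + 28.21 = 657.92 thousand (those not working and not actively searching are outside the labor force — including those who want a job but have given up searching).
Civilian working-age population = 2,551.92 + 657.92 = 3,209.84 thousand.
Unemployment rate = 99.64 / 2,551.92 = 3.90%.
Labor force participation rate = 2,551.92 / 3,209.84 = 79.50%.

Unemployment rate ≈ 3.90%; labor force participation rate ≈ 79.50%.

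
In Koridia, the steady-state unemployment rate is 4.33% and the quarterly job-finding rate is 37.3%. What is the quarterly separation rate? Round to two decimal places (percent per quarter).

From u* = s/(s+f): s = u·f/(1−u).
s = 0.0433 × 37.3 / (1 − 0.0433) = 1.6151 / 0.9567 ≈ 1.69% per quarter.

Separation rate ≈ 1.69% per quarter.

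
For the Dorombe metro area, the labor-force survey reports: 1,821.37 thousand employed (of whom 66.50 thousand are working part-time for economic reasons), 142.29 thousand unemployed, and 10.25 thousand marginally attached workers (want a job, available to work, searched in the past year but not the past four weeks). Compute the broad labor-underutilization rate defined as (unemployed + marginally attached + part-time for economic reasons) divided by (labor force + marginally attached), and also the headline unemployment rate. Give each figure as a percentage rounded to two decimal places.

Labor force = 1,821.37 + 142.29 = 1,963.66 thousand.
Numerator = 142.29 + 10.25 + 66.50 = 219.04 thousand.
Denominator = 1,963.66 + 10.25 = 1,973.91 thousand.
Broad rate = 219.04 / 1,973.91 = 11.10%.
Headline unemployment rate = 142.29 / 1,963.66 = 7.25%.

Broad underutilization rate ≈ 11.10%; headline unemployment rate ≈ 7.25%.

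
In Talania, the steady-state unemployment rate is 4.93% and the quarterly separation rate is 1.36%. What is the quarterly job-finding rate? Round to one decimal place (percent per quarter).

From u* = s/(s+f): f = s·(1−u)/u.
f = 1.36 × (1 − 0.0493) / 0.0493 = 1.2930 / 0.0493 ≈ 26.2% per quarter.

Job-finding rate ≈ 26.2% per quarter.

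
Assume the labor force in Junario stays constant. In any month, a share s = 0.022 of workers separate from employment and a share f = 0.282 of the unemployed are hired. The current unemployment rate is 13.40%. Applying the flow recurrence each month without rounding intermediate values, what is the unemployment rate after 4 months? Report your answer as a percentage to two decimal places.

Unemployment rate after four months ≈ 8.68%.

With a fixed labor force, u_{t+1} = u_t + s·(1−u_t) − f·u_t = u_t·(1−s−f) + s.
Here 1−s−f = 0.696 and s = 0.022.
u_1 = 0.134000 × 0.696 + 0.022 = 0.115264.
u_2 = 0.115264 × 0.696 + 0.022 = 0.102224.
u_3 = 0.102224 × 0.696 + 0.022 = 0.093148.
u_4 = 0.093148 × 0.696 + 0.022 = 0.086831.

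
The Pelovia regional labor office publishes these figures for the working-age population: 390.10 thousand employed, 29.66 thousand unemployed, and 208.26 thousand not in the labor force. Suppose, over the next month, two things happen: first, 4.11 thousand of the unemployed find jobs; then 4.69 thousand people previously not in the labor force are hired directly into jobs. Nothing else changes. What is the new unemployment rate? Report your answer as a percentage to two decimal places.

New unemployment rate ≈ 6.02%.

Initially, labor force = 390.10 + 29.66 = 419.76 thousand, so u = 29.66/419.76 = 7.07%.
After the first change, unemployed falls and employed rises by 4.11; labor force unchanged → E = 394.21, U = 25.55, labor force = 419.76 thousand.
After the second change, employed and labor force both rise by 4.69; unemployed unchanged → E = 398.90, U = 25.55, labor force = 424.45 thousand.
New unemployment rate = 25.55 / 424.45 = 6.02%.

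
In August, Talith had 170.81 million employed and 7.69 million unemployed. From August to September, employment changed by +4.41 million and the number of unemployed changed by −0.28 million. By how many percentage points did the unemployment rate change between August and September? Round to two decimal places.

The unemployment rate changed by −0.25 percentage points.

August: labor force = 170.81 + 7.69 = 178.50; u = 7.69/178.50 = 4.31%.
September: labor force = 175.22 + 7.41 = 182.63; u = 7.41/182.63 = 4.06%.
Change = 4.06% − 4.31% = −0.25 pp.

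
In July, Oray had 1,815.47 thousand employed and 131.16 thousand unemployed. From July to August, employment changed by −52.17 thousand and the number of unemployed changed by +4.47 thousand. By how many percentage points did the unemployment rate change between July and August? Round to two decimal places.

July: labor force = 1,815.47 + 131.16 = 1,946.63; u = 131.16/1,946.63 = 6.74%.
August: labor force = 1,763.30 + 135.63 = 1,898.93; u = 135.63/1,898.93 = 7.14%.
Change = 7.14% − 6.74% = +0.40 pp.

The unemployment rate changed by +0.40 percentage points.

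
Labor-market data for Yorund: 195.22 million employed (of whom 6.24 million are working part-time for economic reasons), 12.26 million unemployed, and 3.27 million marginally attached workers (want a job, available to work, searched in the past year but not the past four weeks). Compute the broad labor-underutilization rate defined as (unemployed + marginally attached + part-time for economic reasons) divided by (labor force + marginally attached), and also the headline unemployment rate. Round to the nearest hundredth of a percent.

Broad underutilization rate ≈ 10.33%; headline unemployment rate ≈ 5.91%.

Labor force = 195.22 + 12.26 = 207.48 million.
Numerator = 12.26 + 3.27 + 6.24 = 21.77 million.
Denominator = 207.48 + 3.27 = 210.75 million.
Broad rate = 21.77 / 210.75 = 10.33%.
Headline unemployment rate = 12.26 / 207.48 = 5.91%.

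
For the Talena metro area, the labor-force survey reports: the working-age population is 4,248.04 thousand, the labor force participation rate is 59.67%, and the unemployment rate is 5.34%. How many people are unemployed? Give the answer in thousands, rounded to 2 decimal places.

About 135.36 thousand are unemployed.

Labor force = 0.5967 × 4,248.04 = 2,534.81 thousand.
Unemployed = 0.0534 × 2,534.81 ≈ 135.36 thousand.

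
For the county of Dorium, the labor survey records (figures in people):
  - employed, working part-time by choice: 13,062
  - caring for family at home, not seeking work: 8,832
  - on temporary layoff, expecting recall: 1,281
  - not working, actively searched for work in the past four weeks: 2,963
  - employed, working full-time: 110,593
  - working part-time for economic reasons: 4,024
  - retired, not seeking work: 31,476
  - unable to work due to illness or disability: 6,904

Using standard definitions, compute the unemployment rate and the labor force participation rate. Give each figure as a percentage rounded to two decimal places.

Employed = 13,062 + 110,593 + 4,024 = 127,679 (anyone who worked, including part-time for economic reasons, counts as employed).
Unemployed = 1,281 + 2,963 = 4,244 (jobless and actively searching, or on temporary layoff).
Labor force = 127,679 + 4,244 = 131,923.
Not in labor force = 8,832 + 31,476 + 6,904 = 47,212 (those not working and not actively searching are outside the labor force).
Civilian working-age population = 131,923 + 47,212 = 179,135.
Unemployment rate = 4,244 / 131,923 = 3.22%.
Labor force participation rate = 131,923 / 179,135 = 73.64%.

Unemployment rate ≈ 3.22%; labor force participation rate ≈ 73.64%.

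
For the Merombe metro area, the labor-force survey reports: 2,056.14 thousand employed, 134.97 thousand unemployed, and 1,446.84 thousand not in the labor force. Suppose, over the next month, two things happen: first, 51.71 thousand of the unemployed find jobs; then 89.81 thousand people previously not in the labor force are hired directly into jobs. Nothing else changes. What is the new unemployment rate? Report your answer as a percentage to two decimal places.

New unemployment rate ≈ 3.65%.

Initially, labor force = 2,056.14 + 134.97 = 2,191.11 thousand, so u = 134.97/2,191.11 = 6.16%.
After the first change, unemployed falls and employed rises by 51.71; labor force unchanged → E = 2,107.85, U = 83.26, labor force = 2,191.11 thousand.
After the second change, employed and labor force both rise by 89.81; unemployed unchanged → E = 2,197.66, U = 83.26, labor force = 2,280.92 thousand.
New unemployment rate = 83.26 / 2,280.92 = 3.65%.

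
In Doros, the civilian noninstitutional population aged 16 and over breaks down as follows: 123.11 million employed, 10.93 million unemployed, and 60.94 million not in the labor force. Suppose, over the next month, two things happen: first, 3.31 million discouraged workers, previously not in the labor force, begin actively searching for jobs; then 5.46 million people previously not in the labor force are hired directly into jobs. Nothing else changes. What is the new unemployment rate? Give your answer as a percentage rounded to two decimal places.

Initially, labor force = 123.11 + 10.93 = 134.04 million, so u = 10.93/134.04 = 8.15%.
After the first change, unemployed and labor force both rise by 3.31 → E = 123.11, U = 14.24, labor force = 137.35 million.
After the second change, employed and labor force both rise by 5.46; unemployed unchanged → E = 128.57, U = 14.24, labor force = 142.81 million.
New unemployment rate = 14.24 / 142.81 = 9.97%.

New unemployment rate ≈ 9.97%.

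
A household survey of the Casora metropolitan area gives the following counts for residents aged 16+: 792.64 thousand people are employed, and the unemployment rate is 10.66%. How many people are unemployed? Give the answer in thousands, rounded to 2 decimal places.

Let U be the number unemployed. The labor force is E + U, and U/(E+U) = 0.1066.
So U = 0.1066 × 792.64 / (1 − 0.1066) = 84.4954 / 0.8934 ≈ 94.58 thousand.

About 94.58 thousand are unemployed.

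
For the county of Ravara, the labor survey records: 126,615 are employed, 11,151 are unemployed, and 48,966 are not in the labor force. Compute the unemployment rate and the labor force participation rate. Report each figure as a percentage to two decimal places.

Labor force = employed + unemployed = 126,615 + 11,151 = 137,766.
Working-age population = 137,766 + 48,966 = 186,732.
Unemployment rate = 11,151 / 137,766 = 8.09%.
Labor force participation rate = 137,766 / 186,732 = 73.78%.

Unemployment rate ≈ 8.09%; labor force participation rate ≈ 73.78%.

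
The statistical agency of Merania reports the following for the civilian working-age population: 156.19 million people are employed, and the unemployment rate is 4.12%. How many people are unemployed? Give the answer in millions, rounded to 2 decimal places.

About 6.71 million are unemployed.

Let U be the number unemployed. The labor force is E + U, and U/(E+U) = 0.0412.
So U = 0.0412 × 156.19 / (1 − 0.0412) = 6.4350 / 0.9588 ≈ 6.71 million.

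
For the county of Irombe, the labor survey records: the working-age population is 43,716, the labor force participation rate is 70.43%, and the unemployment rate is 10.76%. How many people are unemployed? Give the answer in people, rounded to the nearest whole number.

Labor force = 0.7043 × 43,716 = 30,789.
Unemployed = 0.1076 × 30,789 ≈ 3,313.

About 3,313 are unemployed.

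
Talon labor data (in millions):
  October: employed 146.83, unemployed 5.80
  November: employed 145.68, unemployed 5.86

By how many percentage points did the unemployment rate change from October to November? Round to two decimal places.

October: labor force = 146.83 + 5.80 = 152.63; u = 5.80/152.63 = 3.80%.
November: labor force = 145.68 + 5.86 = 151.54; u = 5.86/151.54 = 3.87%.
Change = 3.87% − 3.80% = +0.07 pp.

The unemployment rate changed by +0.07 percentage points.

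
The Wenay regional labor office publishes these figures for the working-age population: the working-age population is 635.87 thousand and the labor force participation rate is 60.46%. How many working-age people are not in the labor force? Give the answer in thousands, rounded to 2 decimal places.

Share not in the labor force = 1 − 0.6046 = 0.3954.
Not in labor force = 0.3954 × 635.87 ≈ 251.42 thousand.

About 251.42 thousand are not in the labor force.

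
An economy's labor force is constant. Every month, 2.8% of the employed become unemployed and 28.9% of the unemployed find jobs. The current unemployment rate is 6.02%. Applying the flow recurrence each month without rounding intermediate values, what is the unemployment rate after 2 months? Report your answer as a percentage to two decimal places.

Unemployment rate after two months ≈ 7.52%.

With a fixed labor force, u_{t+1} = u_t + s·(1−u_t) − f·u_t = u_t·(1−s−f) + s.
Here 1−s−f = 0.683 and s = 0.028.
u_1 = 0.060200 × 0.683 + 0.028 = 0.069117.
u_2 = 0.069117 × 0.683 + 0.028 = 0.075207.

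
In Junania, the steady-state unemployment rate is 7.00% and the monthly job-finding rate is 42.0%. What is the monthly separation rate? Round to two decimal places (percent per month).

From u* = s/(s+f): s = u·f/(1−u).
s = 0.0700 × 42.0 / (1 − 0.0700) = 2.9400 / 0.9300 ≈ 3.16% per month.

Separation rate ≈ 3.16% per month.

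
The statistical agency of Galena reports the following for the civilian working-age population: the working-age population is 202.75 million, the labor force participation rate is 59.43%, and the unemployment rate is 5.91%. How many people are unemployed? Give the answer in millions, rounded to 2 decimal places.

Labor force = 0.5943 × 202.75 = 120.49 million.
Unemployed = 0.0591 × 120.49 ≈ 7.12 million.

About 7.12 million are unemployed.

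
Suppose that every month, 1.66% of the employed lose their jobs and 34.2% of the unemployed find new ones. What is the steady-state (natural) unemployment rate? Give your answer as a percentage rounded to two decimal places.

Steady-state unemployment rate ≈ 4.63%.

At steady state the flows balance: s·E = f·U, so U/(E+U) = s/(s+f).
u* = 1.66 / (1.66 + 34.2) = 1.66 / 35.86 = 4.63%.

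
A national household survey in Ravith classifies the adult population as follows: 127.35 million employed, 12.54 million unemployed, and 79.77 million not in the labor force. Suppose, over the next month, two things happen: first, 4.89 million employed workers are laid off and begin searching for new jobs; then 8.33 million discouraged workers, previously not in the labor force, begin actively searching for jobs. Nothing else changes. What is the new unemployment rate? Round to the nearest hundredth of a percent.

Initially, labor force = 127.35 + 12.54 = 139.89 million, so u = 12.54/139.89 = 8.96%.
After the first change, employed falls and unemployed rises by 4.89; labor force unchanged → E = 122.46, U = 17.43, labor force = 139.89 million.
After the second change, unemployed and labor force both rise by 8.33 → E = 122.46, U = 25.76, labor force = 148.22 million.
New unemployment rate = 25.76 / 148.22 = 17.38%.

New unemployment rate ≈ 17.38%.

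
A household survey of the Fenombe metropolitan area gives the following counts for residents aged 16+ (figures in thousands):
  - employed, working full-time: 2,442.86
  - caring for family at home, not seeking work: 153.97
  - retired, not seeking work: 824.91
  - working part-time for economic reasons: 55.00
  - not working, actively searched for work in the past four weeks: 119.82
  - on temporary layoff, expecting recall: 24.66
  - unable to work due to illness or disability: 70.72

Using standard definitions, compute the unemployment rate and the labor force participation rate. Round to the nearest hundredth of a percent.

Employed = 2,442.86 + 55.00 = 2,497.86 thousand (anyone who worked, including part-time for economic reasons, counts as employed).
Unemployed = 119.82 + 24.66 = 144.48 thousand (jobless and actively searching, or on temporary layoff).
Labor force = 2,497.86 + 144.48 = 2,642.34 thousand.
Not in labor force = 153.97 + 824.91 + 70.72 = 1,049.60 thousand (those not working and not actively searching are outside the labor force).
Civilian working-age population = 2,642.34 + 1,049.60 = 3,691.94 thousand.
Unemployment rate = 144.48 / 2,642.34 = 5.47%.
Labor force participation rate = 2,642.34 / 3,691.94 = 71.57%.

Unemployment rate ≈ 5.47%; labor force participation rate ≈ 71.57%.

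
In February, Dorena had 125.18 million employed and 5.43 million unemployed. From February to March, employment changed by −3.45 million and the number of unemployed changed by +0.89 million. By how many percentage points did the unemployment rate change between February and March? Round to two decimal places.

The unemployment rate changed by +0.78 percentage points.

February: labor force = 125.18 + 5.43 = 130.61; u = 5.43/130.61 = 4.16%.
March: labor force = 121.73 + 6.32 = 128.05; u = 6.32/128.05 = 4.94%.
Change = 4.94% − 4.16% = +0.78 pp.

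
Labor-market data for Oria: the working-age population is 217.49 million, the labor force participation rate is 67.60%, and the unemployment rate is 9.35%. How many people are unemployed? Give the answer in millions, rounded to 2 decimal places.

Labor force = 0.6760 × 217.49 = 147.02 million.
Unemployed = 0.0935 × 147.02 ≈ 13.75 million.

About 13.75 million are unemployed.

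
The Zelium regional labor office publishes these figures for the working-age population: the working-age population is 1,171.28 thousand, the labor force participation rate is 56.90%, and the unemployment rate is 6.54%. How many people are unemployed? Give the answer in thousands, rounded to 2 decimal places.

About 43.59 thousand are unemployed.

Labor force = 0.5690 × 1,171.28 = 666.46 thousand.
Unemployed = 0.0654 × 666.46 ≈ 43.59 thousand.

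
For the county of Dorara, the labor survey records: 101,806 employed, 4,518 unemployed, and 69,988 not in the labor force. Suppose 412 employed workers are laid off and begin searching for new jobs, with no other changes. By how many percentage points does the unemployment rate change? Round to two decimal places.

The unemployment rate changes by +0.39 percentage points.

Initially, labor force = 101,806 + 4,518 = 106,324, so u = 4,518/106,324 = 4.25%.
After the change, employed falls and unemployed rises by 412; labor force unchanged → E = 101,394, U = 4,930, labor force = 106,324.
New unemployment rate = 4,930 / 106,324 = 4.64%.
Change = 4.64% − 4.25% = +0.39 percentage points.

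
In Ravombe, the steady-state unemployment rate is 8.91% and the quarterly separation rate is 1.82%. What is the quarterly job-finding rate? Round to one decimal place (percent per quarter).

From u* = s/(s+f): f = s·(1−u)/u.
f = 1.82 × (1 − 0.0891) / 0.0891 = 1.6578 / 0.0891 ≈ 18.6% per quarter.

Job-finding rate ≈ 18.6% per quarter.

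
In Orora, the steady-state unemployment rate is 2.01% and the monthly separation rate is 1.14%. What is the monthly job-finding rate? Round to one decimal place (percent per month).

Job-finding rate ≈ 55.6% per month.

From u* = s/(s+f): f = s·(1−u)/u.
f = 1.14 × (1 − 0.0201) / 0.0201 = 1.1171 / 0.0201 ≈ 55.6% per month.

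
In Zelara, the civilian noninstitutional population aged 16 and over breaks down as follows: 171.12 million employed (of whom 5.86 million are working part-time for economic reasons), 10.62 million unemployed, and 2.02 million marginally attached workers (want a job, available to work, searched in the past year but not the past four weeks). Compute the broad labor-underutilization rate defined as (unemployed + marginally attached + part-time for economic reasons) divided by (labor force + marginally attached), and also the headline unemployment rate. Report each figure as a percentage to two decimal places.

Broad underutilization rate ≈ 10.07%; headline unemployment rate ≈ 5.84%.

Labor force = 171.12 + 10.62 = 181.74 million.
Numerator = 10.62 + 2.02 + 5.86 = 18.50 million.
Denominator = 181.74 + 2.02 = 183.76 million.
Broad rate = 18.50 / 183.76 = 10.07%.
Headline unemployment rate = 10.62 / 181.74 = 5.84%.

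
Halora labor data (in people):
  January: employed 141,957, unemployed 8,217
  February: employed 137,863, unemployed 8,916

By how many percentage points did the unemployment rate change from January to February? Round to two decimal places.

January: labor force = 141,957 + 8,217 = 150,174; u = 8,217/150,174 = 5.47%.
February: labor force = 137,863 + 8,916 = 146,779; u = 8,916/146,779 = 6.07%.
Change = 6.07% − 5.47% = +0.60 pp.

The unemployment rate changed by +0.60 percentage points.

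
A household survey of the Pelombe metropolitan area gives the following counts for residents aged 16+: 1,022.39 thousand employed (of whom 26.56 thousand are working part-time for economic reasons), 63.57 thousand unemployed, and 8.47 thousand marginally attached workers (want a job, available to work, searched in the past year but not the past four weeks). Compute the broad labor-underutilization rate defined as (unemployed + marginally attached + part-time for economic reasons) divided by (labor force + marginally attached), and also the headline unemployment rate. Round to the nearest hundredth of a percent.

Broad underutilization rate ≈ 9.01%; headline unemployment rate ≈ 5.85%.

Labor force = 1,022.39 + 63.57 = 1,085.96 thousand.
Numerator = 63.57 + 8.47 + 26.56 = 98.60 thousand.
Denominator = 1,085.96 + 8.47 = 1,094.43 thousand.
Broad rate = 98.60 / 1,094.43 = 9.01%.
Headline unemployment rate = 63.57 / 1,085.96 = 5.85%.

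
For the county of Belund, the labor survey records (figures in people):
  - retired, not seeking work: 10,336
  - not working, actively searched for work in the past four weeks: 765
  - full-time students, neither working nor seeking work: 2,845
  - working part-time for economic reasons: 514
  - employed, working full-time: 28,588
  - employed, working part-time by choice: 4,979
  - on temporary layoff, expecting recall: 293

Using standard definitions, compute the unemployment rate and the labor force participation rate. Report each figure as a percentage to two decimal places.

Unemployment rate ≈ 3.01%; labor force participation rate ≈ 72.72%.

Employed = 514 + 28,588 + 4,979 = 34,081 (anyone who worked, including part-time for economic reasons, counts as employed).
Unemployed = 765 + 293 = 1,058 (jobless and actively searching, or on temporary layoff).
Labor force = 34,081 + 1,058 = 35,139.
Not in labor force = 10,336 + 2,845 = 13,181 (those not working and not actively searching are outside the labor force).
Civilian working-age population = 35,139 + 13,181 = 48,320.
Unemployment rate = 1,058 / 35,139 = 3.01%.
Labor force participation rate = 35,139 / 48,320 = 72.72%.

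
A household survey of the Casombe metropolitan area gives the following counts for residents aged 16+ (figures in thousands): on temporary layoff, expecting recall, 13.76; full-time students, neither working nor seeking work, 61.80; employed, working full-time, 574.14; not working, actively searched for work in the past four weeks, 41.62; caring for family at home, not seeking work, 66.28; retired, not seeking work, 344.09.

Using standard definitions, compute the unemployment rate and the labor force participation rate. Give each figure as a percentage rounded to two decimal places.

Employed = 574.14 thousand.
Unemployed = 13.76 + 41.62 = 55.38 thousand (jobless and actively searching, or on temporary layoff).
Labor force = 574.14 + 55.38 = 629.52 thousand.
Not in labor force = 61.80 + 66.28 + 344.09 = 472.17 thousand (those not working and not actively searching are outside the labor force).
Civilian working-age population = 629.52 + 472.17 = 1,101.69 thousand.
Unemployment rate = 55.38 / 629.52 = 8.80%.
Labor force participation rate = 629.52 / 1,101.69 = 57.14%.

Unemployment rate ≈ 8.80%; labor force participation rate ≈ 57.14%.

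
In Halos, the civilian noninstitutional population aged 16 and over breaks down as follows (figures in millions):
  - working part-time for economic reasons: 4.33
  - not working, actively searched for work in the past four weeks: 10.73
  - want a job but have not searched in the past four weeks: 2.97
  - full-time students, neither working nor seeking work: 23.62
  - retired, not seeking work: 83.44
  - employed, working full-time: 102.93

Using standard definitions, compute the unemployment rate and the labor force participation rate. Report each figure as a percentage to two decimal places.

Unemployment rate ≈ 9.09%; labor force participation rate ≈ 51.75%.

Employed = 4.33 + 102.93 = 107.26 million (anyone who worked, including part-time for economic reasons, counts as employed).
Unemployed = 10.73 million.
Labor force = 107.26 + 10.73 = 117.99 million.
Not in labor force = 2.97 + 23.62 + 83.44 = 110.03 million (those not working and not actively searching are outside the labor force — including those who want a job but have given up searching).
Civilian working-age population = 117.99 + 110.03 = 228.02 million.
Unemployment rate = 10.73 / 117.99 = 9.09%.
Labor force participation rate = 117.99 / 228.02 = 51.75%.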